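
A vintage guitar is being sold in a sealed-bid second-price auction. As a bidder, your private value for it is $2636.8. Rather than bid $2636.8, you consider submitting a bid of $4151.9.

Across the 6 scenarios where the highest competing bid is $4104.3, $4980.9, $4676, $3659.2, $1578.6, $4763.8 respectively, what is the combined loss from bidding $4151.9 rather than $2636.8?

$2489.9

The deviation costs you only when the competing bid falls strictly between $2636.8 and $4151.9; elsewhere both bids give the same outcome.
$4104.3: truthful payoff $0, deviation payoff −$1467.5 → loss $1467.5.
$4980.9: outcomes coincide → loss $0.
$4676: outcomes coincide → loss $0.
$3659.2: truthful payoff $0, deviation payoff −$1022.4 → loss $1022.4.
$1578.6: outcomes coincide → loss $0.
$4763.8: outcomes coincide → loss $0.
Total loss = $1467.5 + $1022.4 = $2489.9.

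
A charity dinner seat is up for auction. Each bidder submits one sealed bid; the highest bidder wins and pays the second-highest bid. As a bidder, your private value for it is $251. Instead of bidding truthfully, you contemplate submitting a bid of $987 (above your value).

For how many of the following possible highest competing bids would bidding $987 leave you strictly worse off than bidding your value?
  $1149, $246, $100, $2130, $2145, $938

The deviation hurts exactly when the highest competing bid lies strictly between $251 and $987 — overbidding then wins at a price above your value.
$1149: above both → same outcome either way.
$246: below both → same outcome either way.
$100: below both → same outcome either way.
$2130: above both → same outcome either way.
$2145: above both → same outcome either way.
$938: inside the interval → strictly worse (loss $687).
Count: 1.

1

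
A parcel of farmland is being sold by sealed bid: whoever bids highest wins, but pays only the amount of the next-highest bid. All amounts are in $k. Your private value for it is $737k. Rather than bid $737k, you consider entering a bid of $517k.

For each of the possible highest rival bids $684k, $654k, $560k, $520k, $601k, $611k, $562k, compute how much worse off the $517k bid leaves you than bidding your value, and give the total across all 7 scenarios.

The deviation costs you only when the competing bid falls strictly between $517k and $737k; elsewhere both bids give the same outcome.
$684k: truthful payoff $53k, deviation payoff $0k → loss $53k.
$654k: truthful payoff $83k, deviation payoff $0k → loss $83k.
$560k: truthful payoff $177k, deviation payoff $0k → loss $177k.
$520k: truthful payoff $217k, deviation payoff $0k → loss $217k.
$601k: truthful payoff $136k, deviation payoff $0k → loss $136k.
$611k: truthful payoff $126k, deviation payoff $0k → loss $126k.
$562k: truthful payoff $175k, deviation payoff $0k → loss $175k.
Total loss = $53k + $83k + $177k + $217k + $136k + $126k + $175k = $967k.

$967k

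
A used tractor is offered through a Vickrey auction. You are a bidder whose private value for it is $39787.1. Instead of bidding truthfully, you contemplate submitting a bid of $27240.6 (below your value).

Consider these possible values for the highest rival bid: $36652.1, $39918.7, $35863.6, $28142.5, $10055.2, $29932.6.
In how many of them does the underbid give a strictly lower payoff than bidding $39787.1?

4

The deviation hurts exactly when the highest competing bid lies strictly between $27240.6 and $39787.1 — underbidding then forfeits a profitable win.
$36652.1: inside the interval → strictly worse (loss $3135).
$39918.7: above both → same outcome either way.
$35863.6: inside the interval → strictly worse (loss $3923.5).
$28142.5: inside the interval → strictly worse (loss $11644.6).
$10055.2: below both → same outcome either way.
$29932.6: inside the interval → strictly worse (loss $9854.5).
Count: 4.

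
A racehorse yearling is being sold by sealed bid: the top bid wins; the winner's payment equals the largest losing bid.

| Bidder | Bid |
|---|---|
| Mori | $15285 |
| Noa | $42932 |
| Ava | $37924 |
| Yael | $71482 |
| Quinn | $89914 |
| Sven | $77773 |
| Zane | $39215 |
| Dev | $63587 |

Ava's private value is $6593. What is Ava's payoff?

$0

Highest bid: Quinn at $89914, so Quinn wins.
Second-highest bid: Sven at $77773 — that is the price the winner pays.
Ava did not win, so Ava pays nothing and receives nothing: payoff $0.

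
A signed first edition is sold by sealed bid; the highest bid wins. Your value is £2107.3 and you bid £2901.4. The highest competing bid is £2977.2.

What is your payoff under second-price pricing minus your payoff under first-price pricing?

Your bid £2901.4 is below £2977.2, so you lose under either rule.
Payoff is £0 in both cases; difference = £0.

£0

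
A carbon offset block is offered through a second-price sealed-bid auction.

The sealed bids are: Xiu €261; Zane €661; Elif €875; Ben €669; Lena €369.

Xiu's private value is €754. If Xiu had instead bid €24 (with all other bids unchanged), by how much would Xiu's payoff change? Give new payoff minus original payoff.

€0

The highest bid among the other bidders is €875; Xiu's bid doesn't change that.
Original bid €261: Xiu is not highest (top rival bid is €875); payoff €0.
Alternative bid €24: Xiu is not highest (top rival bid is €875); payoff €0.
Change in payoff = €0 − (€0) = €0.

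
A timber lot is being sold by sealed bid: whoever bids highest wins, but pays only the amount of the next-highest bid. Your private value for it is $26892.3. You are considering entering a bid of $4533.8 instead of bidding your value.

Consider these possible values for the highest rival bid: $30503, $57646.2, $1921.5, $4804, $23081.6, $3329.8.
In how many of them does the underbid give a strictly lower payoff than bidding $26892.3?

2

The deviation hurts exactly when the highest competing bid lies strictly between $4533.8 and $26892.3 — underbidding then forfeits a profitable win.
$30503: above both → same outcome either way.
$57646.2: above both → same outcome either way.
$1921.5: below both → same outcome either way.
$4804: inside the interval → strictly worse (loss $22088.3).
$23081.6: inside the interval → strictly worse (loss $3810.7).
$3329.8: below both → same outcome either way.
Count: 2.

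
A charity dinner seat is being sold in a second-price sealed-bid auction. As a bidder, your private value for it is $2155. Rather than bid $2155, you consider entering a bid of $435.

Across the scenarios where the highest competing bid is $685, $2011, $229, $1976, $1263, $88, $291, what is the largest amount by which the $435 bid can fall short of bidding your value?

$1470

$685: truthful gives $1470, deviation gives $0 → loss $1470.
$2011: truthful gives $144, deviation gives $0 → loss $144.
$229: same outcome either way → loss $0.
$1976: truthful gives $179, deviation gives $0 → loss $179.
$1263: truthful gives $892, deviation gives $0 → loss $892.
$88: same outcome either way → loss $0.
$291: same outcome either way → loss $0.
Maximum loss: $1470.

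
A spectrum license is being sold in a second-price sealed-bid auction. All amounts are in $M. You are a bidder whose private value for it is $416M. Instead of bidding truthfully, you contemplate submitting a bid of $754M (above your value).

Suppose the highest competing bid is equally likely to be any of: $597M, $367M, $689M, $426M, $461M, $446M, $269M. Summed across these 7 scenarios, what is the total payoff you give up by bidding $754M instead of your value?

The deviation costs you only when the competing bid falls strictly between $416M and $754M; elsewhere both bids give the same outcome.
$597M: truthful payoff $0M, deviation payoff −$181M → loss $181M.
$367M: outcomes coincide → loss $0M.
$689M: truthful payoff $0M, deviation payoff −$273M → loss $273M.
$426M: truthful payoff $0M, deviation payoff −$10M → loss $10M.
$461M: truthful payoff $0M, deviation payoff −$45M → loss $45M.
$446M: truthful payoff $0M, deviation payoff −$30M → loss $30M.
$269M: outcomes coincide → loss $0M.
Total loss = $181M + $273M + $10M + $45M + $30M = $539M.
Truthful bidding weakly dominates here: raising your bid can only win items priced above your value, and lowering it can only forfeit items priced below.

$539M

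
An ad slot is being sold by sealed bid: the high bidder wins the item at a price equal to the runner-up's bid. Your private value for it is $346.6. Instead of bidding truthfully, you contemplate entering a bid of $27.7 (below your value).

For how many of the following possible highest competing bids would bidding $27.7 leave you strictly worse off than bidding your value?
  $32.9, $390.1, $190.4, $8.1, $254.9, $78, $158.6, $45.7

6

The deviation hurts exactly when the highest competing bid lies strictly between $27.7 and $346.6 — underbidding then forfeits a profitable win.
$32.9: inside the interval → strictly worse (loss $313.7).
$390.1: above both → same outcome either way.
$190.4: inside the interval → strictly worse (loss $156.2).
$8.1: below both → same outcome either way.
$254.9: inside the interval → strictly worse (loss $91.7).
$78: inside the interval → strictly worse (loss $268.6).
$158.6: inside the interval → strictly worse (loss $188).
$45.7: inside the interval → strictly worse (loss $300.9).
Count: 6.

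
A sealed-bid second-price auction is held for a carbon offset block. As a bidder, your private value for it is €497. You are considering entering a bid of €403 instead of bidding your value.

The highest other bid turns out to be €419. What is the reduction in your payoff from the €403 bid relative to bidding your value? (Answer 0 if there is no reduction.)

Bidding your value €497: you win (since €497 > €419) and pay €419. Payoff €78.
Bidding €403: you lose. Payoff €0.
The competing bid €419 lies between your shaded bid and your value, so underbidding forfeits an item you could have won at a profitable price.
Loss from deviating = €78 − (€0) = €78.

€78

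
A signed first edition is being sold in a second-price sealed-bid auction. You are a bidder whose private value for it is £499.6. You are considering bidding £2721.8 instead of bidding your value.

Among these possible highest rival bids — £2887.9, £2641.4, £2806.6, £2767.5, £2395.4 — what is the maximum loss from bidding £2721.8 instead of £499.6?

£2141.8

£2887.9: same outcome either way → loss £0.
£2641.4: truthful gives £0, deviation gives −£2141.8 → loss £2141.8.
£2806.6: same outcome either way → loss £0.
£2767.5: same outcome either way → loss £0.
£2395.4: truthful gives £0, deviation gives −£1895.8 → loss £1895.8.
Maximum loss: £2141.8.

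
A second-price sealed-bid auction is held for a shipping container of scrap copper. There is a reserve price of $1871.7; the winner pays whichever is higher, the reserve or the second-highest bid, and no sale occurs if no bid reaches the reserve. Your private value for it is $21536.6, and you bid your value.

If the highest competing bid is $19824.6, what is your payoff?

Your bid $21536.6 is the highest and exceeds the reserve.
Price = max(second-highest bid, reserve) = max($19824.6, $1871.7) = $19824.6.
Payoff = $21536.6 − $19824.6 = $1712.

$1712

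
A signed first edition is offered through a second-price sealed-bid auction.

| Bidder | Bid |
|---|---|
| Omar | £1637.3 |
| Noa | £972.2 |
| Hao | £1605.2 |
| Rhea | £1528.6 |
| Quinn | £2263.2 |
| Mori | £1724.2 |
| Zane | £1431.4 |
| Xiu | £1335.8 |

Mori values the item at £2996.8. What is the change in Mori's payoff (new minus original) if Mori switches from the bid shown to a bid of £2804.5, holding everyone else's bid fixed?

The highest bid among the other bidders is £2263.2; Mori's bid doesn't change that.
Original bid £1724.2: Mori is not highest (top rival bid is £2263.2); payoff £0.
Alternative bid £2804.5: Mori is highest, pays the top rival bid £2263.2; payoff £2996.8 − £2263.2 = £733.6.
Change in payoff = £733.6 − (£0) = £733.6.

£733.6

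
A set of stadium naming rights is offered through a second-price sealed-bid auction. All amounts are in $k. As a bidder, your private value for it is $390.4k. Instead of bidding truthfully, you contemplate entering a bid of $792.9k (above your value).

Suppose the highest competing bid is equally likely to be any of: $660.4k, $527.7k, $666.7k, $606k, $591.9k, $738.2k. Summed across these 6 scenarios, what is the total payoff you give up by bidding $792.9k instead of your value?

The deviation costs you only when the competing bid falls strictly between $390.4k and $792.9k; elsewhere both bids give the same outcome.
$660.4k: truthful payoff $0k, deviation payoff −$270k → loss $270k.
$527.7k: truthful payoff $0k, deviation payoff −$137.3k → loss $137.3k.
$666.7k: truthful payoff $0k, deviation payoff −$276.3k → loss $276.3k.
$606k: truthful payoff $0k, deviation payoff −$215.6k → loss $215.6k.
$591.9k: truthful payoff $0k, deviation payoff −$201.5k → loss $201.5k.
$738.2k: truthful payoff $0k, deviation payoff −$347.8k → loss $347.8k.
Total loss = $270k + $137.3k + $276.3k + $215.6k + $201.5k + $347.8k = $1448.5k.
Truthful bidding weakly dominates here: raising your bid can only win items priced above your value, and lowering it can only forfeit items priced below.

$1448.5k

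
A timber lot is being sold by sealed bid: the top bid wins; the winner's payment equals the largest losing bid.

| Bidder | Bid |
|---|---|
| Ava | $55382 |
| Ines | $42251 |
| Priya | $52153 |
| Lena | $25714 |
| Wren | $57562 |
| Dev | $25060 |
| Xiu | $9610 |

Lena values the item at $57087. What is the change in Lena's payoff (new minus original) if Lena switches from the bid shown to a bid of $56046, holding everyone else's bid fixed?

The highest bid among the other bidders is $57562; Lena's bid doesn't change that.
Original bid $25714: Lena is not highest (top rival bid is $57562); payoff $0.
Alternative bid $56046: Lena is not highest (top rival bid is $57562); payoff $0.
Change in payoff = $0 − ($0) = $0.

$0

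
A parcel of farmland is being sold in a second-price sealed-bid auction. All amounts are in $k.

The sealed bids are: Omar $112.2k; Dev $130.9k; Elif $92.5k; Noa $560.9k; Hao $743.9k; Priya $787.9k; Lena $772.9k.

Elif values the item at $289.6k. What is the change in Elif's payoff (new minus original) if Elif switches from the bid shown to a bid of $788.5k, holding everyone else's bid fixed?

The highest bid among the other bidders is $787.9k; Elif's bid doesn't change that.
Original bid $92.5k: Elif is not highest (top rival bid is $787.9k); payoff $0k.
Alternative bid $788.5k: Elif is highest, pays the top rival bid $787.9k; payoff $289.6k − $787.9k = −$498.3k.
Change in payoff = −$498.3k − ($0k) = −$498.3k.

−$498.3k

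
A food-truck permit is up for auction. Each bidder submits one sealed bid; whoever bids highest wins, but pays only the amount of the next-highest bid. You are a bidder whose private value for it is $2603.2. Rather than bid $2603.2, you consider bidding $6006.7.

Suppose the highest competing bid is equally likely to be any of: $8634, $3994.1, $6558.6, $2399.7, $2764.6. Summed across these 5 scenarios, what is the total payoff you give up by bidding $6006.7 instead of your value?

$1552.3

The deviation costs you only when the competing bid falls strictly between $2603.2 and $6006.7; elsewhere both bids give the same outcome.
$8634: outcomes coincide → loss $0.
$3994.1: truthful payoff $0, deviation payoff −$1390.9 → loss $1390.9.
$6558.6: outcomes coincide → loss $0.
$2399.7: outcomes coincide → loss $0.
$2764.6: truthful payoff $0, deviation payoff −$161.4 → loss $161.4.
Total loss = $1390.9 + $161.4 = $1552.3.
In a second-price auction your bid sets only whether you win, not what you pay, so bidding your true value is weakly dominant.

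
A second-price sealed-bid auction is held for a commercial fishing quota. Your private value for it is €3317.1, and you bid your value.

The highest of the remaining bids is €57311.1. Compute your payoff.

Your bid €3317.1 is below the highest competing bid €57311.1, so you lose.
A losing bidder pays nothing and receives nothing: payoff = €0.

€0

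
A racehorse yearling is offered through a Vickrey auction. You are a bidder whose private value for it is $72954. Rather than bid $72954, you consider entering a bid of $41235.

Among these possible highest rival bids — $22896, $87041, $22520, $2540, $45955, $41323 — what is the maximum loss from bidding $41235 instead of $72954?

$31631

$22896: same outcome either way → loss $0.
$87041: same outcome either way → loss $0.
$22520: same outcome either way → loss $0.
$2540: same outcome either way → loss $0.
$45955: truthful gives $26999, deviation gives $0 → loss $26999.
$41323: truthful gives $31631, deviation gives $0 → loss $31631.
Maximum loss: $31631.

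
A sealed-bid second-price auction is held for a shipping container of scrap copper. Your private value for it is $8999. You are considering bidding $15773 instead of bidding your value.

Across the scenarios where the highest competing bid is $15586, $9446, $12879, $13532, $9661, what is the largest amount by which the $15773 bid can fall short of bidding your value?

$6587

$15586: truthful gives $0, deviation gives −$6587 → loss $6587.
$9446: truthful gives $0, deviation gives −$447 → loss $447.
$12879: truthful gives $0, deviation gives −$3880 → loss $3880.
$13532: truthful gives $0, deviation gives −$4533 → loss $4533.
$9661: truthful gives $0, deviation gives −$662 → loss $662.
Maximum loss: $6587.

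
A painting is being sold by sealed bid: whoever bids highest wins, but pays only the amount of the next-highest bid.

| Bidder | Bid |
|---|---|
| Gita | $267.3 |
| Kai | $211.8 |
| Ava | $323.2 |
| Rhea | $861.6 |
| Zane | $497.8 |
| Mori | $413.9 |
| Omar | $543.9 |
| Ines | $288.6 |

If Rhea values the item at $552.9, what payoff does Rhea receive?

$9

Highest bid: Rhea at $861.6, so Rhea wins.
Second-highest bid: Omar at $543.9 — that is the price the winner pays.
Rhea's payoff = value − price = $552.9 − $543.9 = $9.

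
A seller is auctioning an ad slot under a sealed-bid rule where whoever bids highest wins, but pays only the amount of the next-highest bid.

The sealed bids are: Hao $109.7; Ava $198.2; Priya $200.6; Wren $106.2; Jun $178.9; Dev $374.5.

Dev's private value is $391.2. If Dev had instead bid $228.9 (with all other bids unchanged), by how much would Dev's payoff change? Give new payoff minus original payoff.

The highest bid among the other bidders is $200.6; Dev's bid doesn't change that.
Original bid $374.5: Dev is highest, pays the top rival bid $200.6; payoff $391.2 − $200.6 = $190.6.
Alternative bid $228.9: Dev is highest, pays the top rival bid $200.6; payoff $391.2 − $200.6 = $190.6.
Change in payoff = $190.6 − ($190.6) = $0.

$0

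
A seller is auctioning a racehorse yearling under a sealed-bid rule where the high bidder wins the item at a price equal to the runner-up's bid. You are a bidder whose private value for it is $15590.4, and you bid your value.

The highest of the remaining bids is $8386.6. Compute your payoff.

$7203.8

Your bid $15590.4 exceeds the highest competing bid $8386.6, so you win.
In a second-price auction the winner pays the second-highest bid, $8386.6.
Payoff = value − price = $15590.4 − $8386.6 = $7203.8.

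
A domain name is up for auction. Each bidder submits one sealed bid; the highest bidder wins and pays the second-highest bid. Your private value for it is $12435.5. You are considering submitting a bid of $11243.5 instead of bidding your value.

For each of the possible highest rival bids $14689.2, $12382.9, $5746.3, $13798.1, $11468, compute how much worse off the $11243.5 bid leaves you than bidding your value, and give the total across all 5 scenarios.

The deviation costs you only when the competing bid falls strictly between $11243.5 and $12435.5; elsewhere both bids give the same outcome.
$14689.2: outcomes coincide → loss $0.
$12382.9: truthful payoff $52.6, deviation payoff $0 → loss $52.6.
$5746.3: outcomes coincide → loss $0.
$13798.1: outcomes coincide → loss $0.
$11468: truthful payoff $967.5, deviation payoff $0 → loss $967.5.
Total loss = $52.6 + $967.5 = $1020.1.
Truthful bidding weakly dominates here: raising your bid can only win items priced above your value, and lowering it can only forfeit items priced below.

$1020.1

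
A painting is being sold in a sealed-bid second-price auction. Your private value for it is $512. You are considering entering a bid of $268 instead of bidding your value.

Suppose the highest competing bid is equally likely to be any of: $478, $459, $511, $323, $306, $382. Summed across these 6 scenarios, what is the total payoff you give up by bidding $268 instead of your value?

The deviation costs you only when the competing bid falls strictly between $268 and $512; elsewhere both bids give the same outcome.
$478: truthful payoff $34, deviation payoff $0 → loss $34.
$459: truthful payoff $53, deviation payoff $0 → loss $53.
$511: truthful payoff $1, deviation payoff $0 → loss $1.
$323: truthful payoff $189, deviation payoff $0 → loss $189.
$306: truthful payoff $206, deviation payoff $0 → loss $206.
$382: truthful payoff $130, deviation payoff $0 → loss $130.
Total loss = $34 + $53 + $1 + $189 + $206 + $130 = $613.

$613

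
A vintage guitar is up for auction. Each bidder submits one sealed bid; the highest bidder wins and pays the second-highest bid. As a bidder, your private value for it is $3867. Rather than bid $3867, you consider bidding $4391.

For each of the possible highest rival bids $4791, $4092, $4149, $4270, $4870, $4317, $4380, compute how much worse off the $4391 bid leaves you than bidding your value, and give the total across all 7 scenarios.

$1873

The deviation costs you only when the competing bid falls strictly between $3867 and $4391; elsewhere both bids give the same outcome.
$4791: outcomes coincide → loss $0.
$4092: truthful payoff $0, deviation payoff −$225 → loss $225.
$4149: truthful payoff $0, deviation payoff −$282 → loss $282.
$4270: truthful payoff $0, deviation payoff −$403 → loss $403.
$4870: outcomes coincide → loss $0.
$4317: truthful payoff $0, deviation payoff −$450 → loss $450.
$4380: truthful payoff $0, deviation payoff −$513 → loss $513.
Total loss = $225 + $282 + $403 + $450 + $513 = $1873.
In a second-price auction your bid sets only whether you win, not what you pay, so bidding your true value is weakly dominant.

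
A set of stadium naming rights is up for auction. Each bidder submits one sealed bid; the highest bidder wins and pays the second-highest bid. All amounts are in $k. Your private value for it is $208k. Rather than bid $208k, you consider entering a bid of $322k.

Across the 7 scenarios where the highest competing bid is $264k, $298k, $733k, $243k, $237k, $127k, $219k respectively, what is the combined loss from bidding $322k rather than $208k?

The deviation costs you only when the competing bid falls strictly between $208k and $322k; elsewhere both bids give the same outcome.
$264k: truthful payoff $0k, deviation payoff −$56k → loss $56k.
$298k: truthful payoff $0k, deviation payoff −$90k → loss $90k.
$733k: outcomes coincide → loss $0k.
$243k: truthful payoff $0k, deviation payoff −$35k → loss $35k.
$237k: truthful payoff $0k, deviation payoff −$29k → loss $29k.
$127k: outcomes coincide → loss $0k.
$219k: truthful payoff $0k, deviation payoff −$11k → loss $11k.
Total loss = $56k + $90k + $35k + $29k + $11k = $221k.

$221k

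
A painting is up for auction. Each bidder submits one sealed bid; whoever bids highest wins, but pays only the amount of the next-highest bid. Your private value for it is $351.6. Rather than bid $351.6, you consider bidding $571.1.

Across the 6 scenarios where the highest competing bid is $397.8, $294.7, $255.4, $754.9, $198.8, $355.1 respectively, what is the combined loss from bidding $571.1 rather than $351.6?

$49.7

The deviation costs you only when the competing bid falls strictly between $351.6 and $571.1; elsewhere both bids give the same outcome.
$397.8: truthful payoff $0, deviation payoff −$46.2 → loss $46.2.
$294.7: outcomes coincide → loss $0.
$255.4: outcomes coincide → loss $0.
$754.9: outcomes coincide → loss $0.
$198.8: outcomes coincide → loss $0.
$355.1: truthful payoff $0, deviation payoff −$3.5 → loss $3.5.
Total loss = $46.2 + $3.5 = $49.7.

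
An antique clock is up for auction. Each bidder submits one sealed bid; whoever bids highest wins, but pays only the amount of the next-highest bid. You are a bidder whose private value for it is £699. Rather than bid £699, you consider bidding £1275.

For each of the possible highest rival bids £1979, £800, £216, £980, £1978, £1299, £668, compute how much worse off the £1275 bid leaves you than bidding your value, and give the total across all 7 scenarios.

The deviation costs you only when the competing bid falls strictly between £699 and £1275; elsewhere both bids give the same outcome.
£1979: outcomes coincide → loss £0.
£800: truthful payoff £0, deviation payoff −£101 → loss £101.
£216: outcomes coincide → loss £0.
£980: truthful payoff £0, deviation payoff −£281 → loss £281.
£1978: outcomes coincide → loss £0.
£1299: outcomes coincide → loss £0.
£668: outcomes coincide → loss £0.
Total loss = £101 + £281 = £382.

£382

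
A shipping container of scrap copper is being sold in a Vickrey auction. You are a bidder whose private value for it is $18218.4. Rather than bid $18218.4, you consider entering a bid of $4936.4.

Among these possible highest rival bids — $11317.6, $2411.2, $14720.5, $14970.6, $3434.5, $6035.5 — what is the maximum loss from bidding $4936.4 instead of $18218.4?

$11317.6: truthful gives $6900.8, deviation gives $0 → loss $6900.8.
$2411.2: same outcome either way → loss $0.
$14720.5: truthful gives $3497.9, deviation gives $0 → loss $3497.9.
$14970.6: truthful gives $3247.8, deviation gives $0 → loss $3247.8.
$3434.5: same outcome either way → loss $0.
$6035.5: truthful gives $12182.9, deviation gives $0 → loss $12182.9.
Maximum loss: $12182.9.

$12182.9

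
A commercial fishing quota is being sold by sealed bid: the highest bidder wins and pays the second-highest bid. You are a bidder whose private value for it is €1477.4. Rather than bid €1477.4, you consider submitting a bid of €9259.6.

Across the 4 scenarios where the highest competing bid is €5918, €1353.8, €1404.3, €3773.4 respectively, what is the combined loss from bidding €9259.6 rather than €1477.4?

The deviation costs you only when the competing bid falls strictly between €1477.4 and €9259.6; elsewhere both bids give the same outcome.
€5918: truthful payoff €0, deviation payoff −€4440.6 → loss €4440.6.
€1353.8: outcomes coincide → loss €0.
€1404.3: outcomes coincide → loss €0.
€3773.4: truthful payoff €0, deviation payoff −€2296 → loss €2296.
Total loss = €4440.6 + €2296 = €6736.6.

€6736.6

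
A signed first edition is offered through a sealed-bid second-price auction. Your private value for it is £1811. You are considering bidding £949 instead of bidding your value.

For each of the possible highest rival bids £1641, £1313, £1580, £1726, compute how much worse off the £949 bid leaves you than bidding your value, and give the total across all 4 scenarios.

The deviation costs you only when the competing bid falls strictly between £949 and £1811; elsewhere both bids give the same outcome.
£1641: truthful payoff £170, deviation payoff £0 → loss £170.
£1313: truthful payoff £498, deviation payoff £0 → loss £498.
£1580: truthful payoff £231, deviation payoff £0 → loss £231.
£1726: truthful payoff £85, deviation payoff £0 → loss £85.
Total loss = £170 + £498 + £231 + £85 = £984.

£984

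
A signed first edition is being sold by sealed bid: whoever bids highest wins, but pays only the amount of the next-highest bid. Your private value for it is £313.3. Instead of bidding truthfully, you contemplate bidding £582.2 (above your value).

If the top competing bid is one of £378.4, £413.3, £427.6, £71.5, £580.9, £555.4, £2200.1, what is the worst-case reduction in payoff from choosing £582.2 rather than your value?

£267.6

£378.4: truthful gives £0, deviation gives −£65.1 → loss £65.1.
£413.3: truthful gives £0, deviation gives −£100 → loss £100.
£427.6: truthful gives £0, deviation gives −£114.3 → loss £114.3.
£71.5: same outcome either way → loss £0.
£580.9: truthful gives £0, deviation gives −£267.6 → loss £267.6.
£555.4: truthful gives £0, deviation gives −£242.1 → loss £242.1.
£2200.1: same outcome either way → loss £0.
Maximum loss: £267.6.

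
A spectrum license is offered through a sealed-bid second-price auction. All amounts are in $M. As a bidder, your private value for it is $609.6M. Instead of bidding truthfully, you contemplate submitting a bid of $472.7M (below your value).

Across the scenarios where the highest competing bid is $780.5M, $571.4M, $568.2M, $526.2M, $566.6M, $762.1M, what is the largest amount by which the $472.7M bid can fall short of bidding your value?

$83.4M

$780.5M: same outcome either way → loss $0M.
$571.4M: truthful gives $38.2M, deviation gives $0M → loss $38.2M.
$568.2M: truthful gives $41.4M, deviation gives $0M → loss $41.4M.
$526.2M: truthful gives $83.4M, deviation gives $0M → loss $83.4M.
$566.6M: truthful gives $43M, deviation gives $0M → loss $43M.
$762.1M: same outcome either way → loss $0M.
Maximum loss: $83.4M.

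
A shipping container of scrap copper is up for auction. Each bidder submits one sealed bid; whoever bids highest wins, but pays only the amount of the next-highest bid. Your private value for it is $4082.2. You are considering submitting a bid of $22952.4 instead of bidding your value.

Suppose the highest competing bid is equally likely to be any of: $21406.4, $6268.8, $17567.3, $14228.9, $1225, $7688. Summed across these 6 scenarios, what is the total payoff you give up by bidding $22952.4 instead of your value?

$46748.4

The deviation costs you only when the competing bid falls strictly between $4082.2 and $22952.4; elsewhere both bids give the same outcome.
$21406.4: truthful payoff $0, deviation payoff −$17324.2 → loss $17324.2.
$6268.8: truthful payoff $0, deviation payoff −$2186.6 → loss $2186.6.
$17567.3: truthful payoff $0, deviation payoff −$13485.1 → loss $13485.1.
$14228.9: truthful payoff $0, deviation payoff −$10146.7 → loss $10146.7.
$1225: outcomes coincide → loss $0.
$7688: truthful payoff $0, deviation payoff −$3605.8 → loss $3605.8.
Total loss = $17324.2 + $2186.6 + $13485.1 + $10146.7 + $3605.8 = $46748.4.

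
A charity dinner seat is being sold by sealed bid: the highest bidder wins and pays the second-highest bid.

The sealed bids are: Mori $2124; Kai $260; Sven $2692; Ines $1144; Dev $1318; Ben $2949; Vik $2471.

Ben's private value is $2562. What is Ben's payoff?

−$130

Highest bid: Ben at $2949, so Ben wins.
Second-highest bid: Sven at $2692 — that is the price the winner pays.
Ben's payoff = value − price = $2562 − $2692 = −$130.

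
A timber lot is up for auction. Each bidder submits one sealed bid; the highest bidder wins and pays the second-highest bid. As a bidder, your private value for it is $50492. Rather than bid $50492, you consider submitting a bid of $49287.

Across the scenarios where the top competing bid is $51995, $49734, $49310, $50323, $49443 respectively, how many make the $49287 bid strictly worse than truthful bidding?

The deviation hurts exactly when the highest competing bid lies strictly between $49287 and $50492 — underbidding then forfeits a profitable win.
$51995: above both → same outcome either way.
$49734: inside the interval → strictly worse (loss $758).
$49310: inside the interval → strictly worse (loss $1182).
$50323: inside the interval → strictly worse (loss $169).
$49443: inside the interval → strictly worse (loss $1049).
Count: 4.

4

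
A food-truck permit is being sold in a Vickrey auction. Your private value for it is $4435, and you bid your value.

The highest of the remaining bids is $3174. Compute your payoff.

Your bid $4435 exceeds the highest competing bid $3174, so you win.
In a second-price auction the winner pays the second-highest bid, $3174.
Payoff = value − price = $4435 − $3174 = $1261.

$1261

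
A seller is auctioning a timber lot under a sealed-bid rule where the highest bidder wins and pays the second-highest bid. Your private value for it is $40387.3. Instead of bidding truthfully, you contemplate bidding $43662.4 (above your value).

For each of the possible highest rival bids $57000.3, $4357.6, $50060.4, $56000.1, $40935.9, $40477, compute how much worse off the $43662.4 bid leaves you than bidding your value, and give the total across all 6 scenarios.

$638.3

The deviation costs you only when the competing bid falls strictly between $40387.3 and $43662.4; elsewhere both bids give the same outcome.
$57000.3: outcomes coincide → loss $0.
$4357.6: outcomes coincide → loss $0.
$50060.4: outcomes coincide → loss $0.
$56000.1: outcomes coincide → loss $0.
$40935.9: truthful payoff $0, deviation payoff −$548.6 → loss $548.6.
$40477: truthful payoff $0, deviation payoff −$89.7 → loss $89.7.
Total loss = $548.6 + $89.7 = $638.3.
Because the price is fixed by the runner-up's bid, deviating from your value can only change a good outcome into a bad one — never the reverse.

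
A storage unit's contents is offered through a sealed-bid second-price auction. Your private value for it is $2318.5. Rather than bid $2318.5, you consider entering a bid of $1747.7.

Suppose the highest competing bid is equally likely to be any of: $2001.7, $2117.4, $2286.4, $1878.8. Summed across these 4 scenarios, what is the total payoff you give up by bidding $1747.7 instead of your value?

The deviation costs you only when the competing bid falls strictly between $1747.7 and $2318.5; elsewhere both bids give the same outcome.
$2001.7: truthful payoff $316.8, deviation payoff $0 → loss $316.8.
$2117.4: truthful payoff $201.1, deviation payoff $0 → loss $201.1.
$2286.4: truthful payoff $32.1, deviation payoff $0 → loss $32.1.
$1878.8: truthful payoff $439.7, deviation payoff $0 → loss $439.7.
Total loss = $316.8 + $201.1 + $32.1 + $439.7 = $989.7.
Because the price is fixed by the runner-up's bid, deviating from your value can only change a good outcome into a bad one — never the reverse.

$989.7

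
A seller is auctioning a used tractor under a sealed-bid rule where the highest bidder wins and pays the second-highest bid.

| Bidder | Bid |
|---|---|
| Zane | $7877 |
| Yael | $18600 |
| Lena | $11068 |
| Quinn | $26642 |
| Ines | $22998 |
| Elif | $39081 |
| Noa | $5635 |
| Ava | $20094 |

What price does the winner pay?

$26642

Highest bid: Elif at $39081, so Elif wins.
Second-highest bid: Quinn at $26642 — that is the price the winner pays.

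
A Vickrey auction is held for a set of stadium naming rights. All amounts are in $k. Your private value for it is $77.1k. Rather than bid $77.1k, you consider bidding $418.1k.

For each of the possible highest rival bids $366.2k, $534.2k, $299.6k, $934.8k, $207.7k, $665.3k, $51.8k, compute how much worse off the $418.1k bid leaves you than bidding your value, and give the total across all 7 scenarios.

The deviation costs you only when the competing bid falls strictly between $77.1k and $418.1k; elsewhere both bids give the same outcome.
$366.2k: truthful payoff $0k, deviation payoff −$289.1k → loss $289.1k.
$534.2k: outcomes coincide → loss $0k.
$299.6k: truthful payoff $0k, deviation payoff −$222.5k → loss $222.5k.
$934.8k: outcomes coincide → loss $0k.
$207.7k: truthful payoff $0k, deviation payoff −$130.6k → loss $130.6k.
$665.3k: outcomes coincide → loss $0k.
$51.8k: outcomes coincide → loss $0k.
Total loss = $289.1k + $222.5k + $130.6k = $642.2k.

$642.2k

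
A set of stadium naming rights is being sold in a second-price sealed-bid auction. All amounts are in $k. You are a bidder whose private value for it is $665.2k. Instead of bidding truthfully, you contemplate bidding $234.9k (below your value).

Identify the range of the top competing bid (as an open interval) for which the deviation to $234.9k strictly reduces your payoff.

If the competing bid is below $234.9k, both bids win at the same price — no difference.
If it is above $665.2k, both bids lose — no difference.
If it lies strictly between $234.9k and $665.2k, bidding your value wins at a price below your value (positive payoff) while bidding $234.9k loses (payoff 0).
So the deviation strictly hurts on the open interval ($234.9k, $665.2k).

($234.9k, $665.2k)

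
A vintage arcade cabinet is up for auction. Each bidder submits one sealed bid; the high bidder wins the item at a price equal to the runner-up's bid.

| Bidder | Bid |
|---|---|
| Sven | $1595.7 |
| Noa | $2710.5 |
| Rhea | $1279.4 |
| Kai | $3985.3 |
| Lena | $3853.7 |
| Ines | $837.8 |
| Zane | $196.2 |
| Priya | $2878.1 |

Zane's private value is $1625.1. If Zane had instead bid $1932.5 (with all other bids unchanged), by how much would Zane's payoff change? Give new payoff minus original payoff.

The highest bid among the other bidders is $3985.3; Zane's bid doesn't change that.
Original bid $196.2: Zane is not highest (top rival bid is $3985.3); payoff $0.
Alternative bid $1932.5: Zane is not highest (top rival bid is $3985.3); payoff $0.
Change in payoff = $0 − ($0) = $0.

$0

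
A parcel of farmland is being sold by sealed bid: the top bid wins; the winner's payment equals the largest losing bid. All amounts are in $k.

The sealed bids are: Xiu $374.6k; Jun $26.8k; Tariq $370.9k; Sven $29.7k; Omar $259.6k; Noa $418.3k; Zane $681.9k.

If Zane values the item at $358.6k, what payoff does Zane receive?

Highest bid: Zane at $681.9k, so Zane wins.
Second-highest bid: Noa at $418.3k — that is the price the winner pays.
Zane's payoff = value − price = $358.6k − $418.3k = −$59.7k.

−$59.7k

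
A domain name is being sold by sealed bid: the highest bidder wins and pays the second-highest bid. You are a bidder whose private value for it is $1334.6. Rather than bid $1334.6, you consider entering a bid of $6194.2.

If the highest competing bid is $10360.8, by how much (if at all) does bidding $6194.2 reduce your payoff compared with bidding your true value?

$0

Bidding your value $1334.6: you lose (since $1334.6 < $10360.8). Payoff $0.
Bidding $6194.2: you lose. Payoff $0.
Difference = $0 − $0 = $0; both bids lead to the same outcome because the competing bid is above both your value and your alternative bid.
Truthful bidding weakly dominates here: raising your bid can only win items priced above your value, and lowering it can only forfeit items priced below.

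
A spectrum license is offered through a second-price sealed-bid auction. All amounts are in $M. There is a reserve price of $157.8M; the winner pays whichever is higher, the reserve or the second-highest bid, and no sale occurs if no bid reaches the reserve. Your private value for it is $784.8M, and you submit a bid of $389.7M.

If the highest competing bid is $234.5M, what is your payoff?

$550.3M

Your bid $389.7M is the highest and exceeds the reserve.
Price = max(second-highest bid, reserve) = max($234.5M, $157.8M) = $234.5M.
Payoff = $784.8M − $234.5M = $550.3M.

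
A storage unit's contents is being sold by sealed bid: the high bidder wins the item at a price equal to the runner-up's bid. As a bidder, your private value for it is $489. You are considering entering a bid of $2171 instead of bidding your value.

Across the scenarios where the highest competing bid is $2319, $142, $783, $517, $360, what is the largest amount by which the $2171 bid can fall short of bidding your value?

$294

$2319: same outcome either way → loss $0.
$142: same outcome either way → loss $0.
$783: truthful gives $0, deviation gives −$294 → loss $294.
$517: truthful gives $0, deviation gives −$28 → loss $28.
$360: same outcome either way → loss $0.
Maximum loss: $294.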